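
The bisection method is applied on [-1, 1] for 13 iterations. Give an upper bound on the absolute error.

Bisection error bound: |error| ≤ (b-a)/2^n
|error| ≤ (1 - (-1))/2^13 = 2/2^13
|error| ≤ 0.0002441406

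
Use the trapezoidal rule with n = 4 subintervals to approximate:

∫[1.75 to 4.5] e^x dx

f(x) = e^x
a = 1.75, b = 4.5, n = 4
h = (b - a)/n = 0.687500

Trapezoidal rule: (h/2)[f(x₀) + 2f(x₁) + 2f(x₂) + ... + f(xₙ)]

x_0 = 1.7500, f(x_0) = 5.754603, coefficient = 1
x_1 = 2.4375, f(x_1) = 11.444394, coefficient = 2
x_2 = 3.1250, f(x_2) = 22.759895, coefficient = 2
x_3 = 3.8125, f(x_3) = 45.263456, coefficient = 2
x_4 = 4.5000, f(x_4) = 90.017131, coefficient = 1

I ≈ (0.687500/2) × 254.707224 = 87.555608
Exact value: 84.262529
Error: 3.293080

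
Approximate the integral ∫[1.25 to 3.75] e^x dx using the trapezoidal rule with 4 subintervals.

f(x) = e^x
a = 1.25, b = 3.75, n = 4
h = (b - a)/n = 0.625000

Trapezoidal rule: (h/2)[f(x₀) + 2f(x₁) + 2f(x₂) + ... + f(xₙ)]

x_0 = 1.2500, f(x_0) = 3.490343, coefficient = 1
x_1 = 1.8750, f(x_1) = 6.520819, coefficient = 2
x_2 = 2.5000, f(x_2) = 12.182494, coefficient = 2
x_3 = 3.1250, f(x_3) = 22.759895, coefficient = 2
x_4 = 3.7500, f(x_4) = 42.521082, coefficient = 1

I ≈ (0.625000/2) × 128.937841 = 40.293075
Exact value: 39.030739
Error: 1.262336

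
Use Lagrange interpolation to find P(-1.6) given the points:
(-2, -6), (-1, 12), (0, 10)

Lagrange interpolation formula:
P(x) = Σ yᵢ × Lᵢ(x)
where Lᵢ(x) = Π_{j≠i} (x - xⱼ)/(xᵢ - xⱼ)

L_0(-1.6) = (-1.6 - (-1))/(-2 - (-1)) × (-1.6 - 0)/(-2 - 0) = 0.480000
L_1(-1.6) = (-1.6 - (-2))/(-1 - (-2)) × (-1.6 - 0)/(-1 - 0) = 0.640000
L_2(-1.6) = (-1.6 - (-2))/(0 - (-2)) × (-1.6 - (-1))/(0 - (-1)) = -0.120000

P(-1.6) = (-6)×L_0(-1.6) + 12×L_1(-1.6) + 10×L_2(-1.6)
P(-1.6) = 3.600000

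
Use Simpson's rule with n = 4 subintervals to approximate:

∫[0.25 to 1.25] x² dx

f(x) = x²
a = 0.25, b = 1.25, n = 4
h = (b - a)/n = 0.250000

Simpson's rule: (h/3)[f(x₀) + 4f(x₁) + 2f(x₂) + ... + f(xₙ)]

x_0 = 0.2500, f(x_0) = 0.062500, coefficient = 1
x_1 = 0.5000, f(x_1) = 0.250000, coefficient = 4
x_2 = 0.7500, f(x_2) = 0.562500, coefficient = 2
x_3 = 1.0000, f(x_3) = 1.000000, coefficient = 4
x_4 = 1.2500, f(x_4) = 1.562500, coefficient = 1

I ≈ (0.250000/3) × 7.750000 = 0.645833
Exact value: 0.645833
Error: 0.000000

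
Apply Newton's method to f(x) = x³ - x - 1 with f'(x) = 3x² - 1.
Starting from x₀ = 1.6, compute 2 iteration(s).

f(x) = x³ - x - 1
f'(x) = 3x² - 1
x₀ = 1.6

Newton-Raphson formula: x_{n+1} = x_n - f(x_n)/f'(x_n)

Iteration 1:
  f(1.600000) = 1.496000
  f'(1.600000) = 6.680000
  x_1 = 1.600000 - 1.496000/6.680000 = 1.376048
Iteration 2:
  f(1.376048) = 0.229510
  f'(1.376048) = 4.680524
  x_2 = 1.376048 - 0.229510/4.680524 = 1.327013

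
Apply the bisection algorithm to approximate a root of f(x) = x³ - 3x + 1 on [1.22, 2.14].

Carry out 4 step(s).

f(x) = x³ - 3x + 1
Initial interval: [1.22, 2.14]

Iteration 1:
  c_1 = (1.220000 + 2.140000)/2 = 1.680000
  f(c_1) = f(1.680000) = 0.701632
  f(a) × f(c) < 0, new interval: [1.220000, 1.680000]
Iteration 2:
  c_2 = (1.220000 + 1.680000)/2 = 1.450000
  f(c_2) = f(1.450000) = -0.301375
  f(a) × f(c) ≥ 0, new interval: [1.450000, 1.680000]
Iteration 3:
  c_3 = (1.450000 + 1.680000)/2 = 1.565000
  f(c_3) = f(1.565000) = 0.138037
  f(a) × f(c) < 0, new interval: [1.450000, 1.565000]
Iteration 4:
  c_4 = (1.450000 + 1.565000)/2 = 1.507500
  f(c_4) = f(1.507500) = -0.096621
  f(a) × f(c) ≥ 0, new interval: [1.507500, 1.565000]

After 4 iteration(s), the approximation is c_4 = 1.507500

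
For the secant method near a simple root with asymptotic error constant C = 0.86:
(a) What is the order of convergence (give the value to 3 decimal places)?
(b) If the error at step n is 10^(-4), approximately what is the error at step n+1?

(a) Secant method has superlinear convergence with order φ = (1+√5)/2 ≈ 1.618.
    This means |e_{n+1}| ≈ C|e_n|^1.618.

(b) With |e_n| = 10^(-4) and C = 0.86:
    |e_{n+1}| ≈ 0.86 × (10^(-4))^1.618 = 0.86 × 10^(-6.47)

(a) ≈ 1.618 (golden ratio); (b) |e_{n+1}| ≈ 2.900e-07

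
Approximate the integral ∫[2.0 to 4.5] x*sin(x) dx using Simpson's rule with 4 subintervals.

f(x) = x*sin(x)
a = 2.0, b = 4.5, n = 4
h = (b - a)/n = 0.625000

Simpson's rule: (h/3)[f(x₀) + 4f(x₁) + 2f(x₂) + ... + f(xₙ)]

x_0 = 2.0000, f(x_0) = 1.818595, coefficient = 1
x_1 = 2.6250, f(x_1) = 1.296541, coefficient = 4
x_2 = 3.2500, f(x_2) = -0.351634, coefficient = 2
x_3 = 3.8750, f(x_3) = -2.593944, coefficient = 4
x_4 = 4.5000, f(x_4) = -4.398886, coefficient = 1

I ≈ (0.625000/3) × -8.473171 = -1.765244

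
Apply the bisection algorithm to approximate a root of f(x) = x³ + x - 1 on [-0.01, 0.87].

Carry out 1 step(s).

f(x) = x³ + x - 1
Initial interval: [-0.01, 0.87]

Iteration 1:
  c_1 = (-0.010000 + 0.870000)/2 = 0.430000
  f(c_1) = f(0.430000) = -0.490493
  f(a) × f(c) ≥ 0, new interval: [0.430000, 0.870000]

After 1 iteration(s), the approximation is c_1 = 0.430000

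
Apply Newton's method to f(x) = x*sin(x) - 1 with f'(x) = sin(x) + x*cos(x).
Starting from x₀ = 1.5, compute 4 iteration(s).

f(x) = x*sin(x) - 1
f'(x) = sin(x) + x*cos(x)
x₀ = 1.5

Newton-Raphson formula: x_{n+1} = x_n - f(x_n)/f'(x_n)

Iteration 1:
  f(1.500000) = 0.496242
  f'(1.500000) = 1.103601
  x_1 = 1.500000 - 0.496242/1.103601 = 1.050342
Iteration 2:
  f(1.050342) = -0.088730
  f'(1.050342) = 1.389902
  x_2 = 1.050342 - (-0.088730)/1.389902 = 1.114181
Iteration 3:
  f(1.114181) = 0.000033
  f'(1.114181) = 1.388807
  x_3 = 1.114181 - 0.000033/1.388807 = 1.114157
Iteration 4:
  f(1.114157) = 0.000000
  f'(1.114157) = 1.388809
  x_4 = 1.114157 - 0.000000/1.388809 = 1.114157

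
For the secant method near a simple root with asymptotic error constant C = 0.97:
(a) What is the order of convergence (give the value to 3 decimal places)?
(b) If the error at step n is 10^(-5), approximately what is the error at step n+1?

(a) Secant method has superlinear convergence with order φ = (1+√5)/2 ≈ 1.618.
    This means |e_{n+1}| ≈ C|e_n|^1.618.

(b) With |e_n| = 10^(-5) and C = 0.97:
    |e_{n+1}| ≈ 0.97 × (10^(-5))^1.618 = 0.97 × 10^(-8.09)

(a) ≈ 1.618 (golden ratio); (b) |e_{n+1}| ≈ 7.881e-09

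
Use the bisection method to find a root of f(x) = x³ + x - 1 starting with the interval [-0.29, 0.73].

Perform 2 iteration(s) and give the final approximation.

f(x) = x³ + x - 1
Initial interval: [-0.29, 0.73]

Iteration 1:
  c_1 = (-0.290000 + 0.730000)/2 = 0.220000
  f(c_1) = f(0.220000) = -0.769352
  f(a) × f(c) ≥ 0, new interval: [0.220000, 0.730000]
Iteration 2:
  c_2 = (0.220000 + 0.730000)/2 = 0.475000
  f(c_2) = f(0.475000) = -0.417828
  f(a) × f(c) ≥ 0, new interval: [0.475000, 0.730000]

After 2 iteration(s), the approximation is c_2 = 0.475000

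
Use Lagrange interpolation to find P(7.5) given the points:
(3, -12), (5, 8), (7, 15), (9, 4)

Lagrange interpolation formula:
P(x) = Σ yᵢ × Lᵢ(x)
where Lᵢ(x) = Π_{j≠i} (x - xⱼ)/(xᵢ - xⱼ)

L_0(7.5) = (7.5 - 5)/(3 - 5) × (7.5 - 7)/(3 - 7) × (7.5 - 9)/(3 - 9) = 0.039062
L_1(7.5) = (7.5 - 3)/(5 - 3) × (7.5 - 7)/(5 - 7) × (7.5 - 9)/(5 - 9) = -0.210938
L_2(7.5) = (7.5 - 3)/(7 - 3) × (7.5 - 5)/(7 - 5) × (7.5 - 9)/(7 - 9) = 1.054688
L_3(7.5) = (7.5 - 3)/(9 - 3) × (7.5 - 5)/(9 - 5) × (7.5 - 7)/(9 - 7) = 0.117188

P(7.5) = (-12)×L_0(7.5) + 8×L_1(7.5) + 15×L_2(7.5) + 4×L_3(7.5)
P(7.5) = 14.132812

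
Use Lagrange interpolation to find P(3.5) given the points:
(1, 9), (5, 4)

Lagrange interpolation formula:
P(x) = Σ yᵢ × Lᵢ(x)
where Lᵢ(x) = Π_{j≠i} (x - xⱼ)/(xᵢ - xⱼ)

L_0(3.5) = (3.5 - 5)/(1 - 5) = 0.375000
L_1(3.5) = (3.5 - 1)/(5 - 1) = 0.625000

P(3.5) = 9×L_0(3.5) + 4×L_1(3.5)
P(3.5) = 5.875000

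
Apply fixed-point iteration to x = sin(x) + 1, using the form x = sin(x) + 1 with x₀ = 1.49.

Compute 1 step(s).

Equation: x = sin(x) + 1
Fixed-point form: x = sin(x) + 1
x₀ = 1.49

x_1 = g(1.490000) = 1.996738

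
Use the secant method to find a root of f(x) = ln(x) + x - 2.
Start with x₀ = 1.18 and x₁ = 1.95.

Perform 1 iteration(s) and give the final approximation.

f(x) = ln(x) + x - 2
x₀ = 1.18, x₁ = 1.95

Secant formula: x_{n+1} = x_n - f(x_n)(x_n - x_{n-1})/(f(x_n) - f(x_{n-1}))

Iteration 1:
  f(1.180000) = -0.654486
  f(1.950000) = 0.617829
  x_2 = 1.950000 - 0.617829×(1.950000 - 1.180000)/(0.617829 - (-0.654486))
       = 1.576092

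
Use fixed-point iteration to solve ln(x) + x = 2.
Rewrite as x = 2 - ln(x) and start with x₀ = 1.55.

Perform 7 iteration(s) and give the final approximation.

Equation: ln(x) + x = 2
Fixed-point form: x = 2 - ln(x)
x₀ = 1.55

x_1 = g(1.550000) = 1.561745
x_2 = g(1.561745) = 1.554196
x_3 = g(1.554196) = 1.559042
x_4 = g(1.559042) = 1.555929
x_5 = g(1.555929) = 1.557927
x_6 = g(1.557927) = 1.556644
x_7 = g(1.556644) = 1.557468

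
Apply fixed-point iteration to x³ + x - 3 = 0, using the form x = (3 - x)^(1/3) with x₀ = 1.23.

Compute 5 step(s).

Equation: x³ + x - 3 = 0
Fixed-point form: x = (3 - x)^(1/3)
x₀ = 1.23

x_1 = g(1.230000) = 1.209645
x_2 = g(1.209645) = 1.214264
x_3 = g(1.214264) = 1.213219
x_4 = g(1.213219) = 1.213455
x_5 = g(1.213455) = 1.213402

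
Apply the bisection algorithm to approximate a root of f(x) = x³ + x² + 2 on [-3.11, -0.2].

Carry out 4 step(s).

f(x) = x³ + x² + 2
Initial interval: [-3.11, -0.2]

Iteration 1:
  c_1 = (-3.110000 + (-0.200000))/2 = -1.655000
  f(c_1) = f(-1.655000) = 0.205939
  f(a) × f(c) < 0, new interval: [-3.110000, -1.655000]
Iteration 2:
  c_2 = (-3.110000 + (-1.655000))/2 = -2.382500
  f(c_2) = f(-2.382500) = -5.847493
  f(a) × f(c) ≥ 0, new interval: [-2.382500, -1.655000]
Iteration 3:
  c_3 = (-2.382500 + (-1.655000))/2 = -2.018750
  f(c_3) = f(-2.018750) = -2.151764
  f(a) × f(c) ≥ 0, new interval: [-2.018750, -1.655000]
Iteration 4:
  c_4 = (-2.018750 + (-1.655000))/2 = -1.836875
  f(c_4) = f(-1.836875) = -0.823708
  f(a) × f(c) ≥ 0, new interval: [-1.836875, -1.655000]

After 4 iteration(s), the approximation is c_4 = -1.836875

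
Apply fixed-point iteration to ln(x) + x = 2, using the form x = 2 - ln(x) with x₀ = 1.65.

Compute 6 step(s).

Equation: ln(x) + x = 2
Fixed-point form: x = 2 - ln(x)
x₀ = 1.65

x_1 = g(1.650000) = 1.499225
x_2 = g(1.499225) = 1.595052
x_3 = g(1.595052) = 1.533094
x_4 = g(1.533094) = 1.572712
x_5 = g(1.572712) = 1.547198
x_6 = g(1.547198) = 1.563554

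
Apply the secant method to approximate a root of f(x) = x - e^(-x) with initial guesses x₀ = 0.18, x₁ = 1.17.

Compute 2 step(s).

f(x) = x - e^(-x)
x₀ = 0.18, x₁ = 1.17

Secant formula: x_{n+1} = x_n - f(x_n)(x_n - x_{n-1})/(f(x_n) - f(x_{n-1}))

Iteration 1:
  f(0.180000) = -0.655270
  f(1.170000) = 0.859633
  x_2 = 1.170000 - 0.859633×(1.170000 - 0.180000)/(0.859633 - (-0.655270))
       = 0.608224
Iteration 2:
  f(1.170000) = 0.859633
  f(0.608224) = 0.063907
  x_3 = 0.608224 - 0.063907×(0.608224 - 1.170000)/(0.063907 - 0.859633)
       = 0.563106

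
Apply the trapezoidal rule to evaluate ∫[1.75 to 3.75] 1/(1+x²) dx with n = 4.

f(x) = 1/(1+x²)
a = 1.75, b = 3.75, n = 4
h = (b - a)/n = 0.500000

Trapezoidal rule: (h/2)[f(x₀) + 2f(x₁) + 2f(x₂) + ... + f(xₙ)]

x_0 = 1.7500, f(x_0) = 0.246154, coefficient = 1
x_1 = 2.2500, f(x_1) = 0.164948, coefficient = 2
x_2 = 2.7500, f(x_2) = 0.116788, coefficient = 2
x_3 = 3.2500, f(x_3) = 0.086486, coefficient = 2
x_4 = 3.7500, f(x_4) = 0.066390, coefficient = 1

I ≈ (0.500000/2) × 1.048990 = 0.262248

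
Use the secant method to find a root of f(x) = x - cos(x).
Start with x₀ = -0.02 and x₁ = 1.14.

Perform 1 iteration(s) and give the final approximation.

f(x) = x - cos(x)
x₀ = -0.02, x₁ = 1.14

Secant formula: x_{n+1} = x_n - f(x_n)(x_n - x_{n-1})/(f(x_n) - f(x_{n-1}))

Iteration 1:
  f(-0.020000) = -1.019800
  f(1.140000) = 0.722405
  x_2 = 1.140000 - 0.722405×(1.140000 - (-0.020000))/(0.722405 - (-1.019800))
       = 0.659006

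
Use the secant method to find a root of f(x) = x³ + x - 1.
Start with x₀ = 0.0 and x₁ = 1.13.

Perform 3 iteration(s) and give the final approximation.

f(x) = x³ + x - 1
x₀ = 0.0, x₁ = 1.13

Secant formula: x_{n+1} = x_n - f(x_n)(x_n - x_{n-1})/(f(x_n) - f(x_{n-1}))

Iteration 1:
  f(0.000000) = -1.000000
  f(1.130000) = 1.572897
  x_2 = 1.130000 - 1.572897×(1.130000 - 0.000000)/(1.572897 - (-1.000000))
       = 0.439194
Iteration 2:
  f(1.130000) = 1.572897
  f(0.439194) = -0.476090
  x_3 = 0.439194 - (-0.476090)×(0.439194 - 1.130000)/(-0.476090 - 1.572897)
       = 0.599705
Iteration 3:
  f(0.439194) = -0.476090
  f(0.599705) = -0.184613
  x_4 = 0.599705 - (-0.184613)×(0.599705 - 0.439194)/(-0.184613 - (-0.476090))
       = 0.701369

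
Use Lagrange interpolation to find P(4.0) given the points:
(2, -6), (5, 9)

Lagrange interpolation formula:
P(x) = Σ yᵢ × Lᵢ(x)
where Lᵢ(x) = Π_{j≠i} (x - xⱼ)/(xᵢ - xⱼ)

L_0(4.0) = (4.0 - 5)/(2 - 5) = 0.333333
L_1(4.0) = (4.0 - 2)/(5 - 2) = 0.666667

P(4.0) = (-6)×L_0(4.0) + 9×L_1(4.0)
P(4.0) = 4.000000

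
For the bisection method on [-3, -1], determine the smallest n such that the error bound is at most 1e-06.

We need (b-a)/2^n ≤ 1e-06
(-1 - (-3))/2^n ≤ 1e-06
2/2^n ≤ 1e-06
2^n ≥ 2000000
n ≥ log₂(2000000) = 20.93
n ≥ 21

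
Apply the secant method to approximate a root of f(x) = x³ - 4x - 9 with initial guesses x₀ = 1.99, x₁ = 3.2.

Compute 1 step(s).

f(x) = x³ - 4x - 9
x₀ = 1.99, x₁ = 3.2

Secant formula: x_{n+1} = x_n - f(x_n)(x_n - x_{n-1})/(f(x_n) - f(x_{n-1}))

Iteration 1:
  f(1.990000) = -9.079401
  f(3.200000) = 10.968000
  x_2 = 3.200000 - 10.968000×(3.200000 - 1.990000)/(10.968000 - (-9.079401))
       = 2.538005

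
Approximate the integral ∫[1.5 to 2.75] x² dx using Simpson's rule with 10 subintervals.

f(x) = x²
a = 1.5, b = 2.75, n = 10
h = (b - a)/n = 0.125000

Simpson's rule: (h/3)[f(x₀) + 4f(x₁) + 2f(x₂) + ... + f(xₙ)]

x_0 = 1.5000, f(x_0) = 2.250000, coefficient = 1
x_1 = 1.6250, f(x_1) = 2.640625, coefficient = 4
x_2 = 1.7500, f(x_2) = 3.062500, coefficient = 2
x_3 = 1.8750, f(x_3) = 3.515625, coefficient = 4
x_4 = 2.0000, f(x_4) = 4.000000, coefficient = 2
x_5 = 2.1250, f(x_5) = 4.515625, coefficient = 4
x_6 = 2.2500, f(x_6) = 5.062500, coefficient = 2
x_7 = 2.3750, f(x_7) = 5.640625, coefficient = 4
x_8 = 2.5000, f(x_8) = 6.250000, coefficient = 2
x_9 = 2.6250, f(x_9) = 6.890625, coefficient = 4
x_10 = 2.7500, f(x_10) = 7.562500, coefficient = 1

I ≈ (0.125000/3) × 139.375000 = 5.807292
Exact value: 5.807292
Error: 0.000000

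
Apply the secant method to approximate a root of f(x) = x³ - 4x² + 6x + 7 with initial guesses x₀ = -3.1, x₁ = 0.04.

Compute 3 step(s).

f(x) = x³ - 4x² + 6x + 7
x₀ = -3.1, x₁ = 0.04

Secant formula: x_{n+1} = x_n - f(x_n)(x_n - x_{n-1})/(f(x_n) - f(x_{n-1}))

Iteration 1:
  f(-3.100000) = -79.831000
  f(0.040000) = 7.233664
  x_2 = 0.040000 - 7.233664×(0.040000 - (-3.100000))/(7.233664 - (-79.831000))
       = -0.220883
Iteration 2:
  f(0.040000) = 7.233664
  f(-0.220883) = 5.468767
  x_3 = -0.220883 - 5.468767×(-0.220883 - 0.040000)/(5.468767 - 7.233664)
       = -1.029264
Iteration 3:
  f(-0.220883) = 5.468767
  f(-1.029264) = -4.503509
  x_4 = -1.029264 - (-4.503509)×(-1.029264 - (-0.220883))/(-4.503509 - 5.468767)
       = -0.664197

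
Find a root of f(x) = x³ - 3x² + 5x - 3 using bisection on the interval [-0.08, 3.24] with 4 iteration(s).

f(x) = x³ - 3x² + 5x - 3
Initial interval: [-0.08, 3.24]

Iteration 1:
  c_1 = (-0.080000 + 3.240000)/2 = 1.580000
  f(c_1) = f(1.580000) = 1.355112
  f(a) × f(c) < 0, new interval: [-0.080000, 1.580000]
Iteration 2:
  c_2 = (-0.080000 + 1.580000)/2 = 0.750000
  f(c_2) = f(0.750000) = -0.515625
  f(a) × f(c) ≥ 0, new interval: [0.750000, 1.580000]
Iteration 3:
  c_3 = (0.750000 + 1.580000)/2 = 1.165000
  f(c_3) = f(1.165000) = 0.334492
  f(a) × f(c) < 0, new interval: [0.750000, 1.165000]
Iteration 4:
  c_4 = (0.750000 + 1.165000)/2 = 0.957500
  f(c_4) = f(0.957500) = -0.085077
  f(a) × f(c) ≥ 0, new interval: [0.957500, 1.165000]

After 4 iteration(s), the approximation is c_4 = 0.957500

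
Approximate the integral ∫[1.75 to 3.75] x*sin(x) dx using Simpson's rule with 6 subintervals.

f(x) = x*sin(x)
a = 1.75, b = 3.75, n = 6
h = (b - a)/n = 0.333333

Simpson's rule: (h/3)[f(x₀) + 4f(x₁) + 2f(x₂) + ... + f(xₙ)]

x_0 = 1.7500, f(x_0) = 1.721975, coefficient = 1
x_1 = 2.0833, f(x_1) = 1.815632, coefficient = 4
x_2 = 2.4167, f(x_2) = 1.602443, coefficient = 2
x_3 = 2.7500, f(x_3) = 1.049568, coefficient = 4
x_4 = 3.0833, f(x_4) = 0.179531, coefficient = 2
x_5 = 3.4167, f(x_5) = -0.928029, coefficient = 4
x_6 = 3.7500, f(x_6) = -2.143355, coefficient = 1

I ≈ (0.333333/3) × 10.891252 = 1.210139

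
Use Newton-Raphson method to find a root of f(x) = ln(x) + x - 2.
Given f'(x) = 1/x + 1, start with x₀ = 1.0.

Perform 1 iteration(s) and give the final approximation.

f(x) = ln(x) + x - 2
f'(x) = 1/x + 1
x₀ = 1.0

Newton-Raphson formula: x_{n+1} = x_n - f(x_n)/f'(x_n)

Iteration 1:
  f(1.000000) = -1.000000
  f'(1.000000) = 2.000000
  x_1 = 1.000000 - (-1.000000)/2.000000 = 1.500000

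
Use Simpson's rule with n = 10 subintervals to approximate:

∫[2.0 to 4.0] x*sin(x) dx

f(x) = x*sin(x)
a = 2.0, b = 4.0, n = 10
h = (b - a)/n = 0.200000

Simpson's rule: (h/3)[f(x₀) + 4f(x₁) + 2f(x₂) + ... + f(xₙ)]

x_0 = 2.0000, f(x_0) = 1.818595, coefficient = 1
x_1 = 2.2000, f(x_1) = 1.778692, coefficient = 4
x_2 = 2.4000, f(x_2) = 1.621112, coefficient = 2
x_3 = 2.6000, f(x_3) = 1.340304, coefficient = 4
x_4 = 2.8000, f(x_4) = 0.937967, coefficient = 2
x_5 = 3.0000, f(x_5) = 0.423360, coefficient = 4
x_6 = 3.2000, f(x_6) = -0.186797, coefficient = 2
x_7 = 3.4000, f(x_7) = -0.868840, coefficient = 4
x_8 = 3.6000, f(x_8) = -1.593074, coefficient = 2
x_9 = 3.8000, f(x_9) = -2.325060, coefficient = 4
x_10 = 4.0000, f(x_10) = -3.027210, coefficient = 1

I ≈ (0.200000/3) × 1.743624 = 0.116242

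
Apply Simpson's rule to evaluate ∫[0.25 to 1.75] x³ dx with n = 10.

f(x) = x³
a = 0.25, b = 1.75, n = 10
h = (b - a)/n = 0.150000

Simpson's rule: (h/3)[f(x₀) + 4f(x₁) + 2f(x₂) + ... + f(xₙ)]

x_0 = 0.2500, f(x_0) = 0.015625, coefficient = 1
x_1 = 0.4000, f(x_1) = 0.064000, coefficient = 4
x_2 = 0.5500, f(x_2) = 0.166375, coefficient = 2
x_3 = 0.7000, f(x_3) = 0.343000, coefficient = 4
x_4 = 0.8500, f(x_4) = 0.614125, coefficient = 2
x_5 = 1.0000, f(x_5) = 1.000000, coefficient = 4
x_6 = 1.1500, f(x_6) = 1.520875, coefficient = 2
x_7 = 1.3000, f(x_7) = 2.197000, coefficient = 4
x_8 = 1.4500, f(x_8) = 3.048625, coefficient = 2
x_9 = 1.6000, f(x_9) = 4.096000, coefficient = 4
x_10 = 1.7500, f(x_10) = 5.359375, coefficient = 1

I ≈ (0.150000/3) × 46.875000 = 2.343750
Exact value: 2.343750
Error: 0.000000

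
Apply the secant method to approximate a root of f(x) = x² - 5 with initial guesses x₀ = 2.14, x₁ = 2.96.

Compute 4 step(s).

f(x) = x² - 5
x₀ = 2.14, x₁ = 2.96

Secant formula: x_{n+1} = x_n - f(x_n)(x_n - x_{n-1})/(f(x_n) - f(x_{n-1}))

Iteration 1:
  f(2.140000) = -0.420400
  f(2.960000) = 3.761600
  x_2 = 2.960000 - 3.761600×(2.960000 - 2.140000)/(3.761600 - (-0.420400))
       = 2.222431
Iteration 2:
  f(2.960000) = 3.761600
  f(2.222431) = -0.060799
  x_3 = 2.222431 - (-0.060799)×(2.222431 - 2.960000)/(-0.060799 - 3.761600)
       = 2.234163
Iteration 3:
  f(2.222431) = -0.060799
  f(2.234163) = -0.008515
  x_4 = 2.234163 - (-0.008515)×(2.234163 - 2.222431)/(-0.008515 - (-0.060799))
       = 2.236074
Iteration 4:
  f(2.234163) = -0.008515
  f(2.236074) = 0.000026
  x_5 = 2.236074 - 0.000026×(2.236074 - 2.234163)/(0.000026 - (-0.008515))
       = 2.236068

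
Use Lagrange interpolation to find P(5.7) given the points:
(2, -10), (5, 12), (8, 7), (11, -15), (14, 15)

Lagrange interpolation formula:
P(x) = Σ yᵢ × Lᵢ(x)
where Lᵢ(x) = Π_{j≠i} (x - xⱼ)/(xᵢ - xⱼ)

L_0(5.7) = (5.7 - 5)/(2 - 5) × (5.7 - 8)/(2 - 8) × (5.7 - 11)/(2 - 11) × (5.7 - 14)/(2 - 14) = -0.036432
L_1(5.7) = (5.7 - 2)/(5 - 2) × (5.7 - 8)/(5 - 8) × (5.7 - 11)/(5 - 11) × (5.7 - 14)/(5 - 14) = 0.770278
L_2(5.7) = (5.7 - 2)/(8 - 2) × (5.7 - 5)/(8 - 5) × (5.7 - 11)/(8 - 11) × (5.7 - 14)/(8 - 14) = 0.351648
L_3(5.7) = (5.7 - 2)/(11 - 2) × (5.7 - 5)/(11 - 5) × (5.7 - 8)/(11 - 8) × (5.7 - 14)/(11 - 14) = -0.101735
L_4(5.7) = (5.7 - 2)/(14 - 2) × (5.7 - 5)/(14 - 5) × (5.7 - 8)/(14 - 8) × (5.7 - 11)/(14 - 11) = 0.016241

P(5.7) = (-10)×L_0(5.7) + 12×L_1(5.7) + 7×L_2(5.7) + (-15)×L_3(5.7) + 15×L_4(5.7)
P(5.7) = 13.838824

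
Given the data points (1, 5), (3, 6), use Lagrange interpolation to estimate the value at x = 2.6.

Lagrange interpolation formula:
P(x) = Σ yᵢ × Lᵢ(x)
where Lᵢ(x) = Π_{j≠i} (x - xⱼ)/(xᵢ - xⱼ)

L_0(2.6) = (2.6 - 3)/(1 - 3) = 0.200000
L_1(2.6) = (2.6 - 1)/(3 - 1) = 0.800000

P(2.6) = 5×L_0(2.6) + 6×L_1(2.6)
P(2.6) = 5.800000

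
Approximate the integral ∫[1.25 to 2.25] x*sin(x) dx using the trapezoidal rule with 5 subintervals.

f(x) = x*sin(x)
a = 1.25, b = 2.25, n = 5
h = (b - a)/n = 0.200000

Trapezoidal rule: (h/2)[f(x₀) + 2f(x₁) + 2f(x₂) + ... + f(xₙ)]

x_0 = 1.2500, f(x_0) = 1.186231, coefficient = 1
x_1 = 1.4500, f(x_1) = 1.439434, coefficient = 2
x_2 = 1.6500, f(x_2) = 1.644827, coefficient = 2
x_3 = 1.8500, f(x_3) = 1.778359, coefficient = 2
x_4 = 2.0500, f(x_4) = 1.819093, coefficient = 2
x_5 = 2.2500, f(x_5) = 1.750665, coefficient = 1

I ≈ (0.200000/2) × 16.300322 = 1.630032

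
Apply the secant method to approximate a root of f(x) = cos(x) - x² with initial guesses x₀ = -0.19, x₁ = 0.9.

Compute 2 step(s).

f(x) = cos(x) - x²
x₀ = -0.19, x₁ = 0.9

Secant formula: x_{n+1} = x_n - f(x_n)(x_n - x_{n-1})/(f(x_n) - f(x_{n-1}))

Iteration 1:
  f(-0.190000) = 0.945904
  f(0.900000) = -0.188390
  x_2 = 0.900000 - (-0.188390)×(0.900000 - (-0.190000))/(-0.188390 - 0.945904)
       = 0.718967
Iteration 2:
  f(0.900000) = -0.188390
  f(0.718967) = 0.235574
  x_3 = 0.718967 - 0.235574×(0.718967 - 0.900000)/(0.235574 - (-0.188390))
       = 0.819557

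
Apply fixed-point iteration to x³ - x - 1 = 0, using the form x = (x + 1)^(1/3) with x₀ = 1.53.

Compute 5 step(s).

Equation: x³ - x - 1 = 0
Fixed-point form: x = (x + 1)^(1/3)
x₀ = 1.53

x_1 = g(1.530000) = 1.362616
x_2 = g(1.362616) = 1.331878
x_3 = g(1.331878) = 1.326077
x_4 = g(1.326077) = 1.324976
x_5 = g(1.324976) = 1.324767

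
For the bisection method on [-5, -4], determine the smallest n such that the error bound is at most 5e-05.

We need (b-a)/2^n ≤ 5e-05
(-4 - (-5))/2^n ≤ 5e-05
1/2^n ≤ 5e-05
2^n ≥ 20000
n ≥ log₂(20000) = 14.29
n ≥ 15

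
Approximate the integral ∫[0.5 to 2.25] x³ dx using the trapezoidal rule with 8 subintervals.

f(x) = x³
a = 0.5, b = 2.25, n = 8
h = (b - a)/n = 0.218750

Trapezoidal rule: (h/2)[f(x₀) + 2f(x₁) + 2f(x₂) + ... + f(xₙ)]

x_0 = 0.5000, f(x_0) = 0.125000, coefficient = 1
x_1 = 0.7188, f(x_1) = 0.371307, coefficient = 2
x_2 = 0.9375, f(x_2) = 0.823975, coefficient = 2
x_3 = 1.1562, f(x_3) = 1.545807, coefficient = 2
x_4 = 1.3750, f(x_4) = 2.599609, coefficient = 2
x_5 = 1.5938, f(x_5) = 4.048187, coefficient = 2
x_6 = 1.8125, f(x_6) = 5.954346, coefficient = 2
x_7 = 2.0312, f(x_7) = 8.380890, coefficient = 2
x_8 = 2.2500, f(x_8) = 11.390625, coefficient = 1

I ≈ (0.218750/2) × 58.963867 = 6.449173
Exact value: 6.391602
Error: 0.057571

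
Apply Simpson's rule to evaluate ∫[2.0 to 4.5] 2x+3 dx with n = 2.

f(x) = 2x+3
a = 2.0, b = 4.5, n = 2
h = (b - a)/n = 1.250000

Simpson's rule: (h/3)[f(x₀) + 4f(x₁) + 2f(x₂) + ... + f(xₙ)]

x_0 = 2.0000, f(x_0) = 7.000000, coefficient = 1
x_1 = 3.2500, f(x_1) = 9.500000, coefficient = 4
x_2 = 4.5000, f(x_2) = 12.000000, coefficient = 1

I ≈ (1.250000/3) × 57.000000 = 23.750000
Exact value: 23.750000
Error: 0.000000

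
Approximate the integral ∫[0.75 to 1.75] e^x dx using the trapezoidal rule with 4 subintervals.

f(x) = e^x
a = 0.75, b = 1.75, n = 4
h = (b - a)/n = 0.250000

Trapezoidal rule: (h/2)[f(x₀) + 2f(x₁) + 2f(x₂) + ... + f(xₙ)]

x_0 = 0.7500, f(x_0) = 2.117000, coefficient = 1
x_1 = 1.0000, f(x_1) = 2.718282, coefficient = 2
x_2 = 1.2500, f(x_2) = 3.490343, coefficient = 2
x_3 = 1.5000, f(x_3) = 4.481689, coefficient = 2
x_4 = 1.7500, f(x_4) = 5.754603, coefficient = 1

I ≈ (0.250000/2) × 29.252230 = 3.656529
Exact value: 3.637603
Error: 0.018926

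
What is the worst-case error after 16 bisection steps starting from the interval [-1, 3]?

Bisection error bound: |error| ≤ (b-a)/2^n
|error| ≤ (3 - (-1))/2^16 = 4/2^16
|error| ≤ 0.0000610352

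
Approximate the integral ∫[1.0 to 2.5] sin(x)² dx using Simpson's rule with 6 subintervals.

f(x) = sin(x)²
a = 1.0, b = 2.5, n = 6
h = (b - a)/n = 0.250000

Simpson's rule: (h/3)[f(x₀) + 4f(x₁) + 2f(x₂) + ... + f(xₙ)]

x_0 = 1.0000, f(x_0) = 0.708073, coefficient = 1
x_1 = 1.2500, f(x_1) = 0.900572, coefficient = 4
x_2 = 1.5000, f(x_2) = 0.994996, coefficient = 2
x_3 = 1.7500, f(x_3) = 0.968228, coefficient = 4
x_4 = 2.0000, f(x_4) = 0.826822, coefficient = 2
x_5 = 2.2500, f(x_5) = 0.605398, coefficient = 4
x_6 = 2.5000, f(x_6) = 0.358169, coefficient = 1

I ≈ (0.250000/3) × 14.606671 = 1.217223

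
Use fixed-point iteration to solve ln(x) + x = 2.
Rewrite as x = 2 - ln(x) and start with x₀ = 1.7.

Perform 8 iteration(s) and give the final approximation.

Equation: ln(x) + x = 2
Fixed-point form: x = 2 - ln(x)
x₀ = 1.7

x_1 = g(1.700000) = 1.469372
x_2 = g(1.469372) = 1.615165
x_3 = g(1.615165) = 1.520563
x_4 = g(1.520563) = 1.580919
x_5 = g(1.580919) = 1.541993
x_6 = g(1.541993) = 1.566924
x_7 = g(1.566924) = 1.550886
x_8 = g(1.550886) = 1.561174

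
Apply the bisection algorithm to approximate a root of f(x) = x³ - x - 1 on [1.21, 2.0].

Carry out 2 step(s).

f(x) = x³ - x - 1
Initial interval: [1.21, 2.0]

Iteration 1:
  c_1 = (1.210000 + 2.000000)/2 = 1.605000
  f(c_1) = f(1.605000) = 1.529520
  f(a) × f(c) < 0, new interval: [1.210000, 1.605000]
Iteration 2:
  c_2 = (1.210000 + 1.605000)/2 = 1.407500
  f(c_2) = f(1.407500) = 0.380837
  f(a) × f(c) < 0, new interval: [1.210000, 1.407500]

After 2 iteration(s), the approximation is c_2 = 1.407500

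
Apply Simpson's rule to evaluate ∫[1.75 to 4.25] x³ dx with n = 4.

f(x) = x³
a = 1.75, b = 4.25, n = 4
h = (b - a)/n = 0.625000

Simpson's rule: (h/3)[f(x₀) + 4f(x₁) + 2f(x₂) + ... + f(xₙ)]

x_0 = 1.7500, f(x_0) = 5.359375, coefficient = 1
x_1 = 2.3750, f(x_1) = 13.396484, coefficient = 4
x_2 = 3.0000, f(x_2) = 27.000000, coefficient = 2
x_3 = 3.6250, f(x_3) = 47.634766, coefficient = 4
x_4 = 4.2500, f(x_4) = 76.765625, coefficient = 1

I ≈ (0.625000/3) × 380.250000 = 79.218750
Exact value: 79.218750
Error: 0.000000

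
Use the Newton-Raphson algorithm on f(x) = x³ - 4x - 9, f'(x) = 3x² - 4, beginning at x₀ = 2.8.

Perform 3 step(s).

f(x) = x³ - 4x - 9
f'(x) = 3x² - 4
x₀ = 2.8

Newton-Raphson formula: x_{n+1} = x_n - f(x_n)/f'(x_n)

Iteration 1:
  f(2.800000) = 1.752000
  f'(2.800000) = 19.520000
  x_1 = 2.800000 - 1.752000/19.520000 = 2.710246
Iteration 2:
  f(2.710246) = 0.066946
  f'(2.710246) = 18.036299
  x_2 = 2.710246 - 0.066946/18.036299 = 2.706534
Iteration 3:
  f(2.706534) = 0.000112
  f'(2.706534) = 17.975982
  x_3 = 2.706534 - 0.000112/17.975982 = 2.706528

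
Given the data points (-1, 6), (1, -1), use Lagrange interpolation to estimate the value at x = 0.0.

Lagrange interpolation formula:
P(x) = Σ yᵢ × Lᵢ(x)
where Lᵢ(x) = Π_{j≠i} (x - xⱼ)/(xᵢ - xⱼ)

L_0(0.0) = (0.0 - 1)/(-1 - 1) = 0.500000
L_1(0.0) = (0.0 - (-1))/(1 - (-1)) = 0.500000

P(0.0) = 6×L_0(0.0) + (-1)×L_1(0.0)
P(0.0) = 2.500000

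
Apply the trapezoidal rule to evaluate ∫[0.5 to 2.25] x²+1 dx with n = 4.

f(x) = x²+1
a = 0.5, b = 2.25, n = 4
h = (b - a)/n = 0.437500

Trapezoidal rule: (h/2)[f(x₀) + 2f(x₁) + 2f(x₂) + ... + f(xₙ)]

x_0 = 0.5000, f(x_0) = 1.250000, coefficient = 1
x_1 = 0.9375, f(x_1) = 1.878906, coefficient = 2
x_2 = 1.3750, f(x_2) = 2.890625, coefficient = 2
x_3 = 1.8125, f(x_3) = 4.285156, coefficient = 2
x_4 = 2.2500, f(x_4) = 6.062500, coefficient = 1

I ≈ (0.437500/2) × 25.421875 = 5.561035
Exact value: 5.505208
Error: 0.055827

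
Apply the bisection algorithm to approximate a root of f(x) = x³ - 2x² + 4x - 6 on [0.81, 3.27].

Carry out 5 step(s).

f(x) = x³ - 2x² + 4x - 6
Initial interval: [0.81, 3.27]

Iteration 1:
  c_1 = (0.810000 + 3.270000)/2 = 2.040000
  f(c_1) = f(2.040000) = 2.326464
  f(a) × f(c) < 0, new interval: [0.810000, 2.040000]
Iteration 2:
  c_2 = (0.810000 + 2.040000)/2 = 1.425000
  f(c_2) = f(1.425000) = -1.467609
  f(a) × f(c) ≥ 0, new interval: [1.425000, 2.040000]
Iteration 3:
  c_3 = (1.425000 + 2.040000)/2 = 1.732500
  f(c_3) = f(1.732500) = 0.127084
  f(a) × f(c) < 0, new interval: [1.425000, 1.732500]
Iteration 4:
  c_4 = (1.425000 + 1.732500)/2 = 1.578750
  f(c_4) = f(1.578750) = -0.734945
  f(a) × f(c) ≥ 0, new interval: [1.578750, 1.732500]
Iteration 5:
  c_5 = (1.578750 + 1.732500)/2 = 1.655625
  f(c_5) = f(1.655625) = -0.321464
  f(a) × f(c) ≥ 0, new interval: [1.655625, 1.732500]

After 5 iteration(s), the approximation is c_5 = 1.655625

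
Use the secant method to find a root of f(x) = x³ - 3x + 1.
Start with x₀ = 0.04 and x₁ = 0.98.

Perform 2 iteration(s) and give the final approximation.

f(x) = x³ - 3x + 1
x₀ = 0.04, x₁ = 0.98

Secant formula: x_{n+1} = x_n - f(x_n)(x_n - x_{n-1})/(f(x_n) - f(x_{n-1}))

Iteration 1:
  f(0.040000) = 0.880064
  f(0.980000) = -0.998808
  x_2 = 0.980000 - (-0.998808)×(0.980000 - 0.040000)/(-0.998808 - 0.880064)
       = 0.480296
Iteration 2:
  f(0.980000) = -0.998808
  f(0.480296) = -0.330092
  x_3 = 0.480296 - (-0.330092)×(0.480296 - 0.980000)/(-0.330092 - (-0.998808))
       = 0.233632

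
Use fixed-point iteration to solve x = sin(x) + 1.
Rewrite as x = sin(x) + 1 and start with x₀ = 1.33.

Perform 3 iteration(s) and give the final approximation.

Equation: x = sin(x) + 1
Fixed-point form: x = sin(x) + 1
x₀ = 1.33

x_1 = g(1.330000) = 1.971148
x_2 = g(1.971148) = 1.920924
x_3 = g(1.920924) = 1.939329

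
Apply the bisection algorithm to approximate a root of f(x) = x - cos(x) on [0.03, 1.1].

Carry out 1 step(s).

f(x) = x - cos(x)
Initial interval: [0.03, 1.1]

Iteration 1:
  c_1 = (0.030000 + 1.100000)/2 = 0.565000
  f(c_1) = f(0.565000) = -0.279589
  f(a) × f(c) ≥ 0, new interval: [0.565000, 1.100000]

After 1 iteration(s), the approximation is c_1 = 0.565000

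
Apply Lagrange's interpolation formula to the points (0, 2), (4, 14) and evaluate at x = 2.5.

Lagrange interpolation formula:
P(x) = Σ yᵢ × Lᵢ(x)
where Lᵢ(x) = Π_{j≠i} (x - xⱼ)/(xᵢ - xⱼ)

L_0(2.5) = (2.5 - 4)/(0 - 4) = 0.375000
L_1(2.5) = (2.5 - 0)/(4 - 0) = 0.625000

P(2.5) = 2×L_0(2.5) + 14×L_1(2.5)
P(2.5) = 9.500000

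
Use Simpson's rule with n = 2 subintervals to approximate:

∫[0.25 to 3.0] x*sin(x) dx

f(x) = x*sin(x)
a = 0.25, b = 3.0, n = 2
h = (b - a)/n = 1.375000

Simpson's rule: (h/3)[f(x₀) + 4f(x₁) + 2f(x₂) + ... + f(xₙ)]

x_0 = 0.2500, f(x_0) = 0.061851, coefficient = 1
x_1 = 1.6250, f(x_1) = 1.622613, coefficient = 4
x_2 = 3.0000, f(x_2) = 0.423360, coefficient = 1

I ≈ (1.375000/3) × 6.975665 = 3.197180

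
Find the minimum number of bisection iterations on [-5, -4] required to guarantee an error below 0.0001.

We need (b-a)/2^n ≤ 0.0001
(-4 - (-5))/2^n ≤ 0.0001
1/2^n ≤ 0.0001
2^n ≥ 10000
n ≥ log₂(10000) = 13.29
n ≥ 14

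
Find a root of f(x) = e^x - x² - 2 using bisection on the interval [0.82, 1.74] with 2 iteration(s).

f(x) = e^x - x² - 2
Initial interval: [0.82, 1.74]

Iteration 1:
  c_1 = (0.820000 + 1.740000)/2 = 1.280000
  f(c_1) = f(1.280000) = -0.041760
  f(a) × f(c) ≥ 0, new interval: [1.280000, 1.740000]
Iteration 2:
  c_2 = (1.280000 + 1.740000)/2 = 1.510000
  f(c_2) = f(1.510000) = 0.246631
  f(a) × f(c) < 0, new interval: [1.280000, 1.510000]

After 2 iteration(s), the approximation is c_2 = 1.510000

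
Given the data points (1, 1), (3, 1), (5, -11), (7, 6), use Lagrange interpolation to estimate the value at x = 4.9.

Lagrange interpolation formula:
P(x) = Σ yᵢ × Lᵢ(x)
where Lᵢ(x) = Π_{j≠i} (x - xⱼ)/(xᵢ - xⱼ)

L_0(4.9) = (4.9 - 3)/(1 - 3) × (4.9 - 5)/(1 - 5) × (4.9 - 7)/(1 - 7) = -0.008312
L_1(4.9) = (4.9 - 1)/(3 - 1) × (4.9 - 5)/(3 - 5) × (4.9 - 7)/(3 - 7) = 0.051187
L_2(4.9) = (4.9 - 1)/(5 - 1) × (4.9 - 3)/(5 - 3) × (4.9 - 7)/(5 - 7) = 0.972563
L_3(4.9) = (4.9 - 1)/(7 - 1) × (4.9 - 3)/(7 - 3) × (4.9 - 5)/(7 - 5) = -0.015437

P(4.9) = 1×L_0(4.9) + 1×L_1(4.9) + (-11)×L_2(4.9) + 6×L_3(4.9)
P(4.9) = -10.747938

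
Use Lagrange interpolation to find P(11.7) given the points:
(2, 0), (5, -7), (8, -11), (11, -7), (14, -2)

Lagrange interpolation formula:
P(x) = Σ yᵢ × Lᵢ(x)
where Lᵢ(x) = Π_{j≠i} (x - xⱼ)/(xᵢ - xⱼ)

L_0(11.7) = (11.7 - 5)/(2 - 5) × (11.7 - 8)/(2 - 8) × (11.7 - 11)/(2 - 11) × (11.7 - 14)/(2 - 14) = -0.020531
L_1(11.7) = (11.7 - 2)/(5 - 2) × (11.7 - 8)/(5 - 8) × (11.7 - 11)/(5 - 11) × (11.7 - 14)/(5 - 14) = 0.118895
L_2(11.7) = (11.7 - 2)/(8 - 2) × (11.7 - 5)/(8 - 5) × (11.7 - 11)/(8 - 11) × (11.7 - 14)/(8 - 14) = -0.322944
L_3(11.7) = (11.7 - 2)/(11 - 2) × (11.7 - 5)/(11 - 5) × (11.7 - 8)/(11 - 8) × (11.7 - 14)/(11 - 14) = 1.137994
L_4(11.7) = (11.7 - 2)/(14 - 2) × (11.7 - 5)/(14 - 5) × (11.7 - 8)/(14 - 8) × (11.7 - 11)/(14 - 11) = 0.086586

P(11.7) = 0×L_0(11.7) + (-7)×L_1(11.7) + (-11)×L_2(11.7) + (-7)×L_3(11.7) + (-2)×L_4(11.7)
P(11.7) = -5.419007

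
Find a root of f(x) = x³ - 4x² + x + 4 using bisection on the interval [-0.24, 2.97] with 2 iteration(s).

f(x) = x³ - 4x² + x + 4
Initial interval: [-0.24, 2.97]

Iteration 1:
  c_1 = (-0.240000 + 2.970000)/2 = 1.365000
  f(c_1) = f(1.365000) = 0.455402
  f(a) × f(c) ≥ 0, new interval: [1.365000, 2.970000]
Iteration 2:
  c_2 = (1.365000 + 2.970000)/2 = 2.167500
  f(c_2) = f(2.167500) = -2.441688
  f(a) × f(c) < 0, new interval: [1.365000, 2.167500]

After 2 iteration(s), the approximation is c_2 = 2.167500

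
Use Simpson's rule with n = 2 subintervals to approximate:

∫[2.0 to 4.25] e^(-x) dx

f(x) = e^(-x)
a = 2.0, b = 4.25, n = 2
h = (b - a)/n = 1.125000

Simpson's rule: (h/3)[f(x₀) + 4f(x₁) + 2f(x₂) + ... + f(xₙ)]

x_0 = 2.0000, f(x_0) = 0.135335, coefficient = 1
x_1 = 3.1250, f(x_1) = 0.043937, coefficient = 4
x_2 = 4.2500, f(x_2) = 0.014264, coefficient = 1

I ≈ (1.125000/3) × 0.325347 = 0.122005
Exact value: 0.121071
Error: 0.000934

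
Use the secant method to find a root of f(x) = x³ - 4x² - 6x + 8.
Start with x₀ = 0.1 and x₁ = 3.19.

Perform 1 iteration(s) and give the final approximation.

f(x) = x³ - 4x² - 6x + 8
x₀ = 0.1, x₁ = 3.19

Secant formula: x_{n+1} = x_n - f(x_n)(x_n - x_{n-1})/(f(x_n) - f(x_{n-1}))

Iteration 1:
  f(0.100000) = 7.361000
  f(3.190000) = -19.382641
  x_2 = 3.190000 - (-19.382641)×(3.190000 - 0.100000)/(-19.382641 - 7.361000)
       = 0.950501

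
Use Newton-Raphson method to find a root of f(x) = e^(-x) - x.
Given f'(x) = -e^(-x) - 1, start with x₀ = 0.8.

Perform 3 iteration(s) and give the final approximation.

f(x) = e^(-x) - x
f'(x) = -e^(-x) - 1
x₀ = 0.8

Newton-Raphson formula: x_{n+1} = x_n - f(x_n)/f'(x_n)

Iteration 1:
  f(0.800000) = -0.350671
  f'(0.800000) = -1.449329
  x_1 = 0.800000 - (-0.350671)/(-1.449329) = 0.558046
Iteration 2:
  f(0.558046) = 0.014280
  f'(0.558046) = -1.572326
  x_2 = 0.558046 - 0.014280/(-1.572326) = 0.567128
Iteration 3:
  f(0.567128) = 0.000024
  f'(0.567128) = -1.567152
  x_3 = 0.567128 - 0.000024/(-1.567152) = 0.567143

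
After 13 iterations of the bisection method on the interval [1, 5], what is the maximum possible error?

Bisection error bound: |error| ≤ (b-a)/2^n
|error| ≤ (5 - 1)/2^13 = 4/2^13
|error| ≤ 0.0004882812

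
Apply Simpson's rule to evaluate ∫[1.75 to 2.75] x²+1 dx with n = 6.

f(x) = x²+1
a = 1.75, b = 2.75, n = 6
h = (b - a)/n = 0.166667

Simpson's rule: (h/3)[f(x₀) + 4f(x₁) + 2f(x₂) + ... + f(xₙ)]

x_0 = 1.7500, f(x_0) = 4.062500, coefficient = 1
x_1 = 1.9167, f(x_1) = 4.673611, coefficient = 4
x_2 = 2.0833, f(x_2) = 5.340278, coefficient = 2
x_3 = 2.2500, f(x_3) = 6.062500, coefficient = 4
x_4 = 2.4167, f(x_4) = 6.840278, coefficient = 2
x_5 = 2.5833, f(x_5) = 7.673611, coefficient = 4
x_6 = 2.7500, f(x_6) = 8.562500, coefficient = 1

I ≈ (0.166667/3) × 110.625000 = 6.145833
Exact value: 6.145833
Error: 0.000000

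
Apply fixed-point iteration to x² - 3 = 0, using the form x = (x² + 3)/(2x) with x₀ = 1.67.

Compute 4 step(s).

Equation: x² - 3 = 0
Fixed-point form: x = (x² + 3)/(2x)
x₀ = 1.67

x_1 = g(1.670000) = 1.733204
x_2 = g(1.733204) = 1.732051
x_3 = g(1.732051) = 1.732051
x_4 = g(1.732051) = 1.732051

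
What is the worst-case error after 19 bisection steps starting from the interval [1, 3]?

Bisection error bound: |error| ≤ (b-a)/2^n
|error| ≤ (3 - 1)/2^19 = 2/2^19
|error| ≤ 0.0000038147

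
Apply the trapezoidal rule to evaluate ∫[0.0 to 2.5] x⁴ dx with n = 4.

f(x) = x⁴
a = 0.0, b = 2.5, n = 4
h = (b - a)/n = 0.625000

Trapezoidal rule: (h/2)[f(x₀) + 2f(x₁) + 2f(x₂) + ... + f(xₙ)]

x_0 = 0.0000, f(x_0) = 0.000000, coefficient = 1
x_1 = 0.6250, f(x_1) = 0.152588, coefficient = 2
x_2 = 1.2500, f(x_2) = 2.441406, coefficient = 2
x_3 = 1.8750, f(x_3) = 12.359619, coefficient = 2
x_4 = 2.5000, f(x_4) = 39.062500, coefficient = 1

I ≈ (0.625000/2) × 68.969727 = 21.553040
Exact value: 19.531250
Error: 2.021790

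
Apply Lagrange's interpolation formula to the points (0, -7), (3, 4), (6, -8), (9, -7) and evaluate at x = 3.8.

Lagrange interpolation formula:
P(x) = Σ yᵢ × Lᵢ(x)
where Lᵢ(x) = Π_{j≠i} (x - xⱼ)/(xᵢ - xⱼ)

L_0(3.8) = (3.8 - 3)/(0 - 3) × (3.8 - 6)/(0 - 6) × (3.8 - 9)/(0 - 9) = -0.056494
L_1(3.8) = (3.8 - 0)/(3 - 0) × (3.8 - 6)/(3 - 6) × (3.8 - 9)/(3 - 9) = 0.805037
L_2(3.8) = (3.8 - 0)/(6 - 0) × (3.8 - 3)/(6 - 3) × (3.8 - 9)/(6 - 9) = 0.292741
L_3(3.8) = (3.8 - 0)/(9 - 0) × (3.8 - 3)/(9 - 3) × (3.8 - 6)/(9 - 6) = -0.041284

P(3.8) = (-7)×L_0(3.8) + 4×L_1(3.8) + (-8)×L_2(3.8) + (-7)×L_3(3.8)
P(3.8) = 1.562667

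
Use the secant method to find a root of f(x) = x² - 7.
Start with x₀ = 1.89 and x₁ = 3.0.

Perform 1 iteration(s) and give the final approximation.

f(x) = x² - 7
x₀ = 1.89, x₁ = 3.0

Secant formula: x_{n+1} = x_n - f(x_n)(x_n - x_{n-1})/(f(x_n) - f(x_{n-1}))

Iteration 1:
  f(1.890000) = -3.427900
  f(3.000000) = 2.000000
  x_2 = 3.000000 - 2.000000×(3.000000 - 1.890000)/(2.000000 - (-3.427900))
       = 2.591002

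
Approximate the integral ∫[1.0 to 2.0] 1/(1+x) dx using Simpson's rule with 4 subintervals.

f(x) = 1/(1+x)
a = 1.0, b = 2.0, n = 4
h = (b - a)/n = 0.250000

Simpson's rule: (h/3)[f(x₀) + 4f(x₁) + 2f(x₂) + ... + f(xₙ)]

x_0 = 1.0000, f(x_0) = 0.500000, coefficient = 1
x_1 = 1.2500, f(x_1) = 0.444444, coefficient = 4
x_2 = 1.5000, f(x_2) = 0.400000, coefficient = 2
x_3 = 1.7500, f(x_3) = 0.363636, coefficient = 4
x_4 = 2.0000, f(x_4) = 0.333333, coefficient = 1

I ≈ (0.250000/3) × 4.865657 = 0.405471
Exact value: 0.405465
Error: 0.000006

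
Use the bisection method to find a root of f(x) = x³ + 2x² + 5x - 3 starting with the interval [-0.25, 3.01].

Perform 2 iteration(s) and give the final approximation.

f(x) = x³ + 2x² + 5x - 3
Initial interval: [-0.25, 3.01]

Iteration 1:
  c_1 = (-0.250000 + 3.010000)/2 = 1.380000
  f(c_1) = f(1.380000) = 10.336872
  f(a) × f(c) < 0, new interval: [-0.250000, 1.380000]
Iteration 2:
  c_2 = (-0.250000 + 1.380000)/2 = 0.565000
  f(c_2) = f(0.565000) = 0.643812
  f(a) × f(c) < 0, new interval: [-0.250000, 0.565000]

After 2 iteration(s), the approximation is c_2 = 0.565000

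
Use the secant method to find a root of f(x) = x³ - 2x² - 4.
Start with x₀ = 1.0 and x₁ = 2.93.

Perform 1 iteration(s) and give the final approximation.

f(x) = x³ - 2x² - 4
x₀ = 1.0, x₁ = 2.93

Secant formula: x_{n+1} = x_n - f(x_n)(x_n - x_{n-1})/(f(x_n) - f(x_{n-1}))

Iteration 1:
  f(1.000000) = -5.000000
  f(2.930000) = 3.983957
  x_2 = 2.930000 - 3.983957×(2.930000 - 1.000000)/(3.983957 - (-5.000000))
       = 2.074137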